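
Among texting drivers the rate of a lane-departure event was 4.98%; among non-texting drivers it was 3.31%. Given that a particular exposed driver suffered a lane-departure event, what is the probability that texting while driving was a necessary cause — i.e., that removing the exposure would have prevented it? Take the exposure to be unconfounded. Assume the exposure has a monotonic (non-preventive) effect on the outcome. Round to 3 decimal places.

PN ≈ 0.335

p₁ = 0.0498, p₀ = 0.0331.
Under exogeneity and monotonicity, PN = (p₁ − p₀) / p₁.
PN = (0.0498 − 0.0331) / 0.0498 = 0.0167 / 0.0498 ≈ 0.3353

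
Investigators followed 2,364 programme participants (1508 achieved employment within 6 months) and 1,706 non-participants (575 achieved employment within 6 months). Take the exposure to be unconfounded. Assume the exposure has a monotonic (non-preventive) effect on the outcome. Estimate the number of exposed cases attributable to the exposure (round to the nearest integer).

about 711 cases

p₁ = P(outcome | exposed) = 1508/2364 = 0.6379
p₀ = P(outcome | unexposed) = 575/1706 = 0.33705
PN = (p₁ − p₀)/p₁ = (0.6379 − 0.33705) / 0.6379 ≈ 0.47163.
Attributable cases ≈ PN × (exposed cases) = 0.47163 × 1508 ≈ 711.22.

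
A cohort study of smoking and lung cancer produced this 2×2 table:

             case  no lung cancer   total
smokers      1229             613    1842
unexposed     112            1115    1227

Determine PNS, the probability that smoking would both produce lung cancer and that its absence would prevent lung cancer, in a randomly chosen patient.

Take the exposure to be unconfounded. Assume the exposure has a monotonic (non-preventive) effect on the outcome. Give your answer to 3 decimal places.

p₁ = P(outcome | exposed) = 1229/1842 = 0.66721
p₀ = P(outcome | unexposed) = 112/1227 = 0.09128
Under exogeneity and monotonicity, PNS = p₁ − p₀.
PNS = 0.66721 − 0.09128 = 0.57593

PNS ≈ 0.576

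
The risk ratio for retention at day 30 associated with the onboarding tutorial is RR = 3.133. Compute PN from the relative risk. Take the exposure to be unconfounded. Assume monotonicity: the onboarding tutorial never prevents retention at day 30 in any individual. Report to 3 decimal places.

Under exogeneity and monotonicity, PN = (RR − 1) / RR = 1 − 1/RR.
PN = (3.133 − 1) / 3.133 = 2.133 / 3.133 ≈ 0.6808

PN ≈ 0.681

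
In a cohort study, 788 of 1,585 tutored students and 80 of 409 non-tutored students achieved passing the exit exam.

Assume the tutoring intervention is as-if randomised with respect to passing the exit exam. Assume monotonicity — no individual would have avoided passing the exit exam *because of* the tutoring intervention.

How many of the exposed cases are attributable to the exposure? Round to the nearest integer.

about 478 cases

p₁ = P(outcome | exposed) = 788/1585 = 0.49716
p₀ = P(outcome | unexposed) = 80/409 = 0.1956
PN = (p₁ − p₀)/p₁ = (0.49716 − 0.1956) / 0.49716 ≈ 0.60657.
Attributable cases ≈ PN × (exposed cases) = 0.60657 × 788 ≈ 477.98.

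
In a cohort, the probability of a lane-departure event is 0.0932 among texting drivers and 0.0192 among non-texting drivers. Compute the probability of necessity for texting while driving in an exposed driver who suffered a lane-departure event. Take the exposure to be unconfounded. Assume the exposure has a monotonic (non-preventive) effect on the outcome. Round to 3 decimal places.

PN ≈ 0.794

Let p₁ = 0.0932, p₀ = 0.0192.
Under exogeneity and monotonicity, PN = (p₁ − p₀) / p₁.
PN = (0.0932 − 0.0192) / 0.0932 = 0.074 / 0.0932 ≈ 0.7940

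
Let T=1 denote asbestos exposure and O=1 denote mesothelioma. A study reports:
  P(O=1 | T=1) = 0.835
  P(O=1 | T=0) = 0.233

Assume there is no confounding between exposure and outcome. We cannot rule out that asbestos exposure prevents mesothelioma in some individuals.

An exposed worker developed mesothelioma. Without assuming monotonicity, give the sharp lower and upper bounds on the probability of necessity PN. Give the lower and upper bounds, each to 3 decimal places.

Let p₁ = 0.835, p₀ = 0.233.
Under exogeneity alone the bounds on PN are max{0,(p₁−p₀)/p₁} ≤ PN ≤ min{1,(1−p₀)/p₁}.
  lower = (p₁ − p₀)/p₁ = 0.602 / 0.835 ≈ 0.7210
  upper = min{1, (1 − p₀)/p₁} = 0.767 / 0.835 ≈ 0.9186

0.721 ≤ PN ≤ 0.919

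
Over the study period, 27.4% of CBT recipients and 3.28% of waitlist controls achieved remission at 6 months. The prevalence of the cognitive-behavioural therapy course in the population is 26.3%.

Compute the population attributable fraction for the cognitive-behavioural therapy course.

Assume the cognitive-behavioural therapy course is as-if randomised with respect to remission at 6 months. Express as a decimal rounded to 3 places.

p₁ = 0.274, p₀ = 0.0328.
Overall risk P(Y=1) = π·p₁ + (1−π)·p₀ = 0.263×0.274 + 0.737×0.0328 = 0.096236.
Under exogeneity, PAF = [P(Y=1) − p₀] / P(Y=1).
PAF = (0.096236 − 0.0328) / 0.096236 ≈ 0.6592

PAF ≈ 0.659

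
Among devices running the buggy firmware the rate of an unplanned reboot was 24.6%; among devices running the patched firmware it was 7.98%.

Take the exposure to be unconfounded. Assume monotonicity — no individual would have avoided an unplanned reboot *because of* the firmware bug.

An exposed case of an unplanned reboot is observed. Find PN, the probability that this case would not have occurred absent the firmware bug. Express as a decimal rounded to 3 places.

PN ≈ 0.676

p₁ = 0.246, p₀ = 0.0798.
Under exogeneity and monotonicity, PN = (p₁ − p₀) / p₁.
PN = (0.246 − 0.0798) / 0.246 = 0.1662 / 0.246 ≈ 0.6756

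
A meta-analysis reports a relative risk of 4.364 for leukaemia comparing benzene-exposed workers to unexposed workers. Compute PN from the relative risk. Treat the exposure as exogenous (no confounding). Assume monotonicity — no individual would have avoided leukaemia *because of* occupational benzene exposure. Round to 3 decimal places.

PN ≈ 0.771

Under exogeneity and monotonicity, PN = (RR − 1) / RR = 1 − 1/RR.
PN = (4.364 − 1) / 4.364 = 3.364 / 4.364 ≈ 0.7709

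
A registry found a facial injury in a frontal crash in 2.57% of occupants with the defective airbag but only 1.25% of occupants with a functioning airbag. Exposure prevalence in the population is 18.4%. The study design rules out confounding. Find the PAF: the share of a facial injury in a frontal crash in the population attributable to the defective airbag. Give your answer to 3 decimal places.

p₁ = 0.0257, p₀ = 0.0125.
Overall risk P(Y=1) = π·p₁ + (1−π)·p₀ = 0.184×0.0257 + 0.816×0.0125 = 0.014929.
Under exogeneity, PAF = [P(Y=1) − p₀] / P(Y=1).
PAF = (0.014929 − 0.0125) / 0.014929 ≈ 0.1627

PAF ≈ 0.163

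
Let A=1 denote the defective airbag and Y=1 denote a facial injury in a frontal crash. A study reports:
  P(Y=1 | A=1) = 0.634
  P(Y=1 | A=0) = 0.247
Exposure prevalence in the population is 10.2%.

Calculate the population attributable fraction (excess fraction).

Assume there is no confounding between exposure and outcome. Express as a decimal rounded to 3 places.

Let p₁ = 0.634, p₀ = 0.247.
Overall risk P(Y=1) = π·p₁ + (1−π)·p₀ = 0.102×0.634 + 0.898×0.247 = 0.28647.
Under exogeneity, PAF = [P(Y=1) − p₀] / P(Y=1).
PAF = (0.28647 − 0.247) / 0.28647 ≈ 0.1378

PAF ≈ 0.138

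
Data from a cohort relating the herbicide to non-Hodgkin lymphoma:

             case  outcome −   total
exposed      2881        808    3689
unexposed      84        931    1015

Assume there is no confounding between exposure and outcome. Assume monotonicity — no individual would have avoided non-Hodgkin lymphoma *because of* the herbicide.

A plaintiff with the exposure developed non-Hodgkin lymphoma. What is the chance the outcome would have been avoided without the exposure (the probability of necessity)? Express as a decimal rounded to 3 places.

PN ≈ 0.894

p₁ = P(outcome | exposed) = 2881/3689 = 0.78097
p₀ = P(outcome | unexposed) = 84/1015 = 0.082759
Under exogeneity and monotonicity, PN = (p₁ − p₀) / p₁.
PN = (0.78097 − 0.082759) / 0.78097 = 0.69821 / 0.78097 ≈ 0.8940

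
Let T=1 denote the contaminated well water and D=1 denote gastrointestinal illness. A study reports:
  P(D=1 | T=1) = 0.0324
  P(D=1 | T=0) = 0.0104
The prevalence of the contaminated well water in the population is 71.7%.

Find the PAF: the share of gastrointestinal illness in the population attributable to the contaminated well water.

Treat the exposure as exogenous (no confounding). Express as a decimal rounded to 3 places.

PAF ≈ 0.603

Let p₁ = 0.0324, p₀ = 0.0104.
Overall risk P(Y=1) = π·p₁ + (1−π)·p₀ = 0.717×0.0324 + 0.283×0.0104 = 0.026174.
Under exogeneity, PAF = [P(Y=1) − p₀] / P(Y=1).
PAF = (0.026174 − 0.0104) / 0.026174 ≈ 0.6027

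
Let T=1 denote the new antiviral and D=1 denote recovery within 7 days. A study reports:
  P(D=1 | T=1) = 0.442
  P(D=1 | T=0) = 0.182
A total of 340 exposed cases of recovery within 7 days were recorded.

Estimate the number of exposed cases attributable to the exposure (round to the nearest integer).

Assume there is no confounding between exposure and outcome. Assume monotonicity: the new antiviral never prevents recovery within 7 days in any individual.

Let p₁ = 0.442, p₀ = 0.182.
PN = (p₁ − p₀)/p₁ = (0.442 − 0.182) / 0.442 ≈ 0.58824.
Attributable cases ≈ PN × (exposed cases) = 0.58824 × 340 ≈ 200.00.

about 200 cases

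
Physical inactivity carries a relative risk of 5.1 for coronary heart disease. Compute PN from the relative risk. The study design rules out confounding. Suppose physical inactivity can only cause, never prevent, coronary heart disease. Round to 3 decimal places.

PN ≈ 0.804

Under exogeneity and monotonicity, PN = (RR − 1) / RR = 1 − 1/RR.
PN = (5.1 − 1) / 5.1 = 4.1 / 5.1 ≈ 0.8039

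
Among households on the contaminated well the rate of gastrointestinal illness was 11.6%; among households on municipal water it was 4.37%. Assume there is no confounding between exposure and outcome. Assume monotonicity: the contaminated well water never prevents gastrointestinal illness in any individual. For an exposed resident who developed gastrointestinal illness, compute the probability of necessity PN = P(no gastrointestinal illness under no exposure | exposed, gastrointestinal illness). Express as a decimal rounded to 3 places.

p₁ = 0.116, p₀ = 0.0437.
Under exogeneity and monotonicity, PN = (p₁ − p₀) / p₁.
PN = (0.116 − 0.0437) / 0.116 = 0.0723 / 0.116 ≈ 0.6233

PN ≈ 0.623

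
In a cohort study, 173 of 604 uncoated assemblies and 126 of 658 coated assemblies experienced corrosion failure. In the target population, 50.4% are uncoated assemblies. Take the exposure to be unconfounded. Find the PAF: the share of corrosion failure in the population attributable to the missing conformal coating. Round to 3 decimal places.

PAF ≈ 0.200

p₁ = P(outcome | exposed) = 173/604 = 0.28642
p₀ = P(outcome | unexposed) = 126/658 = 0.19149
Overall risk P(Y=1) = π·p₁ + (1−π)·p₀ = 0.504×0.28642 + 0.496×0.19149 = 0.23934.
Under exogeneity, PAF = [P(Y=1) − p₀] / P(Y=1).
PAF = (0.23934 − 0.19149) / 0.23934 ≈ 0.1999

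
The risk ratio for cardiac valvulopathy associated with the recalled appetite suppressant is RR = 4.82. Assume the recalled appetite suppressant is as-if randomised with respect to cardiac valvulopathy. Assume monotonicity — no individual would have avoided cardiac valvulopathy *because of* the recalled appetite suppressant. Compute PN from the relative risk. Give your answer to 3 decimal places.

PN ≈ 0.793

Under exogeneity and monotonicity, PN = (RR − 1) / RR = 1 − 1/RR.
PN = (4.82 − 1) / 4.82 = 3.82 / 4.82 ≈ 0.7925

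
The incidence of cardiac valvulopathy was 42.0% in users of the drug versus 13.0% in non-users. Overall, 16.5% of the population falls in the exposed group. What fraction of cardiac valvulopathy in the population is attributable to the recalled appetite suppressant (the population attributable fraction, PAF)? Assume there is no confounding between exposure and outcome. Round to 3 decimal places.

p₁ = 0.42, p₀ = 0.13.
Overall risk P(Y=1) = π·p₁ + (1−π)·p₀ = 0.165×0.42 + 0.835×0.13 = 0.17785.
Under exogeneity, PAF = [P(Y=1) − p₀] / P(Y=1).
PAF = (0.17785 − 0.13) / 0.17785 ≈ 0.2690

PAF ≈ 0.269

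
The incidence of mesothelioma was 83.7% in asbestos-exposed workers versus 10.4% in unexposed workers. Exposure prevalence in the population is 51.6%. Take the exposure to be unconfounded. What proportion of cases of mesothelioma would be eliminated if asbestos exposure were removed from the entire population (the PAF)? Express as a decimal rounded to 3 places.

PAF ≈ 0.784

p₁ = 0.837, p₀ = 0.104.
Overall risk P(Y=1) = π·p₁ + (1−π)·p₀ = 0.516×0.837 + 0.484×0.104 = 0.48223.
Under exogeneity, PAF = [P(Y=1) − p₀] / P(Y=1).
PAF = (0.48223 − 0.104) / 0.48223 ≈ 0.7843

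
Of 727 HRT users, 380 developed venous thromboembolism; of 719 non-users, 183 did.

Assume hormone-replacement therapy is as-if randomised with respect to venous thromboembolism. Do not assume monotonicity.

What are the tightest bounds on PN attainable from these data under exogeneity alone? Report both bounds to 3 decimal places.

p₁ = P(outcome | exposed) = 380/727 = 0.5227
p₀ = P(outcome | unexposed) = 183/719 = 0.25452
Under exogeneity alone the bounds on PN are max{0,(p₁−p₀)/p₁} ≤ PN ≤ min{1,(1−p₀)/p₁}.
  lower = (p₁ − p₀)/p₁ = 0.26818 / 0.5227 ≈ 0.5131
  upper = min{1, (1 − p₀)/p₁} = 0.74548 / 0.5227 ≈ 1.4262 → capped at 1

0.513 ≤ PN ≤ 1.000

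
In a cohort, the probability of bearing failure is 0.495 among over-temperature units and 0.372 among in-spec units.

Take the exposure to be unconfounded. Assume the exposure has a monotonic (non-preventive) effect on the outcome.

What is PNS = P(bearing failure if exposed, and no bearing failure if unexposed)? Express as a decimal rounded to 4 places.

Let p₁ = 0.495, p₀ = 0.372.
Under exogeneity and monotonicity, PNS = p₁ − p₀.
PNS = 0.495 − 0.372 = 0.123

PNS ≈ 0.1230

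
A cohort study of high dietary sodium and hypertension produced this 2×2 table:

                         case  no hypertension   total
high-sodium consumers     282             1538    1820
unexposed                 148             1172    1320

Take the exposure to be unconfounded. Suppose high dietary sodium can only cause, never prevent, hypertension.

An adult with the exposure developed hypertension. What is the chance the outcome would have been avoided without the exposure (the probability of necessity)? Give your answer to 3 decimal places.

p₁ = P(outcome | exposed) = 282/1820 = 0.15495
p₀ = P(outcome | unexposed) = 148/1320 = 0.11212
Under exogeneity and monotonicity, PN = (p₁ − p₀)/p₁.
PN = (0.15495 − 0.11212) / 0.15495 ≈ 0.2764

PN ≈ 0.276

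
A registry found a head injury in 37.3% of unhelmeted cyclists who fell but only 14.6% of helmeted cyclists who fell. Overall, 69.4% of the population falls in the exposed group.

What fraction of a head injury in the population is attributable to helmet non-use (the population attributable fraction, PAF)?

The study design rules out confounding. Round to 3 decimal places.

p₁ = 0.373, p₀ = 0.146.
Overall risk P(Y=1) = π·p₁ + (1−π)·p₀ = 0.694×0.373 + 0.306×0.146 = 0.30354.
Under exogeneity, PAF = [P(Y=1) − p₀] / P(Y=1).
PAF = (0.30354 − 0.146) / 0.30354 ≈ 0.5190

PAF ≈ 0.519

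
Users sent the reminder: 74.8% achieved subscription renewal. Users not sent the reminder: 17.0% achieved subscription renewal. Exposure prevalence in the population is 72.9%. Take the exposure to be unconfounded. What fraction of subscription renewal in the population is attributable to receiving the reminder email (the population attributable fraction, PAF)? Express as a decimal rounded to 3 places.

PAF ≈ 0.713

p₁ = 0.748, p₀ = 0.17.
Overall risk P(Y=1) = π·p₁ + (1−π)·p₀ = 0.729×0.748 + 0.271×0.17 = 0.59136.
Under exogeneity, PAF = [P(Y=1) − p₀] / P(Y=1).
PAF = (0.59136 − 0.17) / 0.59136 ≈ 0.7125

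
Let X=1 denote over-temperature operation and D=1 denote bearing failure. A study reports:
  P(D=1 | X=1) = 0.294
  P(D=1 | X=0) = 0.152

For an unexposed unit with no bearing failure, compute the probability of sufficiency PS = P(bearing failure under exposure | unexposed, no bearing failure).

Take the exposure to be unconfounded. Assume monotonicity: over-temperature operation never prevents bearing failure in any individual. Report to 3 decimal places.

PS ≈ 0.167

Let p₁ = 0.294, p₀ = 0.152.
Under exogeneity and monotonicity, PS = (p₁ − p₀) / (1 − p₀).
PS = (0.294 − 0.152) / (1 − 0.152) = 0.142 / 0.848 ≈ 0.1675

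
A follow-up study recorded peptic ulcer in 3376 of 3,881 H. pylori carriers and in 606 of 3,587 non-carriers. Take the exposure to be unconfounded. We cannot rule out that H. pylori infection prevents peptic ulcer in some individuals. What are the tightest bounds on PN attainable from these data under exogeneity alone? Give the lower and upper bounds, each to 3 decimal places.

0.806 ≤ PN ≤ 0.955

p₁ = P(outcome | exposed) = 3376/3881 = 0.86988
p₀ = P(outcome | unexposed) = 606/3587 = 0.16894
Under exogeneity alone the bounds on PN are max{0,(p₁−p₀)/p₁} ≤ PN ≤ min{1,(1−p₀)/p₁}.
  lower = (p₁ − p₀)/p₁ = 0.70094 / 0.86988 ≈ 0.8058
  upper = min{1, (1 − p₀)/p₁} = 0.83106 / 0.86988 ≈ 0.9554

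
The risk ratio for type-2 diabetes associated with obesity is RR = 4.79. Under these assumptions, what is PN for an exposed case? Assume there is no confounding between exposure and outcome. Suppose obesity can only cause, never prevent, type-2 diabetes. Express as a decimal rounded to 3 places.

Under exogeneity and monotonicity, PN = (RR − 1) / RR = 1 − 1/RR.
PN = (4.79 − 1) / 4.79 = 3.79 / 4.79 ≈ 0.7912

PN ≈ 0.791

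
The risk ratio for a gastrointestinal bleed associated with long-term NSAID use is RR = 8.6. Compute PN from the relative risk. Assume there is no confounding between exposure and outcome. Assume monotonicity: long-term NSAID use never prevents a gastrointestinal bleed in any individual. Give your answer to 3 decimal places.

Under exogeneity and monotonicity, PN = (RR − 1) / RR = 1 − 1/RR.
PN = (8.6 − 1) / 8.6 = 7.6 / 8.6 ≈ 0.8837

PN ≈ 0.884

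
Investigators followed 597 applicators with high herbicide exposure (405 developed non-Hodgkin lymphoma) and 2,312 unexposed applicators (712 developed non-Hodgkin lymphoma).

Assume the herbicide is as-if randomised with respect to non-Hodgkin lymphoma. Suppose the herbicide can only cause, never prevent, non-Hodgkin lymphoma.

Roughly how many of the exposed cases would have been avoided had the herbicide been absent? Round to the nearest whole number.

about 221 cases

p₁ = P(outcome | exposed) = 405/597 = 0.67839
p₀ = P(outcome | unexposed) = 712/2312 = 0.30796
PN = (p₁ − p₀)/p₁ = (0.67839 − 0.30796) / 0.67839 ≈ 0.54605.
Attributable cases ≈ PN × (exposed cases) = 0.54605 × 405 ≈ 221.15.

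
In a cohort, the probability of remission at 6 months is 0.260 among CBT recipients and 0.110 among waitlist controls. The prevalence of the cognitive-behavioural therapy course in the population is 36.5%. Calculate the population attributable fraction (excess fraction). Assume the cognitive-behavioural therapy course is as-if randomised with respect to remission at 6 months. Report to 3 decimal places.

PAF ≈ 0.332

Let p₁ = 0.26, p₀ = 0.11.
Overall risk P(Y=1) = π·p₁ + (1−π)·p₀ = 0.365×0.26 + 0.635×0.11 = 0.16475.
Under exogeneity, PAF = [P(Y=1) − p₀] / P(Y=1).
PAF = (0.16475 − 0.11) / 0.16475 ≈ 0.3323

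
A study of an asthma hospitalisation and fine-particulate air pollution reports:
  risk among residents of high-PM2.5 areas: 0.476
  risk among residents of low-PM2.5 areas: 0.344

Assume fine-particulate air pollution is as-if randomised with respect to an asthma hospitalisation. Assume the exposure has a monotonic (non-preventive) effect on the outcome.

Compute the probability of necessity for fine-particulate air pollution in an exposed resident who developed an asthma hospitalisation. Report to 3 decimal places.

Let p₁ = 0.476, p₀ = 0.344.
Under exogeneity and monotonicity, PN = (p₁ − p₀) / p₁.
PN = (0.476 − 0.344) / 0.476 = 0.132 / 0.476 ≈ 0.2773

PN ≈ 0.277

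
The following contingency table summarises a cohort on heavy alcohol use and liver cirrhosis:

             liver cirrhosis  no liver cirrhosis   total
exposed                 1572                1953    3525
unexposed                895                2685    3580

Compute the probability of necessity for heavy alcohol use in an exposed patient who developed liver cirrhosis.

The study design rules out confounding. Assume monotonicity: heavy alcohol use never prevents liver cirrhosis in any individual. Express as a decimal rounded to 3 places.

PN ≈ 0.439

p₁ = P(outcome | exposed) = 1572/3525 = 0.44596
p₀ = P(outcome | unexposed) = 895/3580 = 0.25
Under exogeneity and monotonicity, PN = (p₁ − p₀)/p₁.
PN = (0.44596 − 0.25) / 0.44596 ≈ 0.4394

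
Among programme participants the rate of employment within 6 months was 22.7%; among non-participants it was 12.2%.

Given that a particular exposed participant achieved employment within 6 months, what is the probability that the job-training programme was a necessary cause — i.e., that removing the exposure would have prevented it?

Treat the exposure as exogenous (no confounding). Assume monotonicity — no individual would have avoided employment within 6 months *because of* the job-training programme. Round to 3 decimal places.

p₁ = 0.227, p₀ = 0.122.
Under exogeneity and monotonicity, PN = (p₁ − p₀) / p₁.
PN = (0.227 − 0.122) / 0.227 = 0.105 / 0.227 ≈ 0.4626

PN ≈ 0.463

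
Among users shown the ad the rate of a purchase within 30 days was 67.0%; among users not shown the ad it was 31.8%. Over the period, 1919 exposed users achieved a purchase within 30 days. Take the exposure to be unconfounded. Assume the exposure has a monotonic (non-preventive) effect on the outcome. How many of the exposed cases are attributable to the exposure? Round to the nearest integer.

about 1008 cases

p₁ = 0.67, p₀ = 0.318.
PN = (p₁ − p₀)/p₁ = (0.67 − 0.318) / 0.67 ≈ 0.52537.
Attributable cases ≈ PN × (exposed cases) = 0.52537 × 1919 ≈ 1008.19.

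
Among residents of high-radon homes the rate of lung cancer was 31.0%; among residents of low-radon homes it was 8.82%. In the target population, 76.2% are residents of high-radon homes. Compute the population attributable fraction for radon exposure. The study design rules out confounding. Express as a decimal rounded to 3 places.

PAF ≈ 0.657

p₁ = 0.31, p₀ = 0.0882.
Overall risk P(Y=1) = π·p₁ + (1−π)·p₀ = 0.762×0.31 + 0.238×0.0882 = 0.25721.
Under exogeneity, PAF = [P(Y=1) − p₀] / P(Y=1).
PAF = (0.25721 − 0.0882) / 0.25721 ≈ 0.6571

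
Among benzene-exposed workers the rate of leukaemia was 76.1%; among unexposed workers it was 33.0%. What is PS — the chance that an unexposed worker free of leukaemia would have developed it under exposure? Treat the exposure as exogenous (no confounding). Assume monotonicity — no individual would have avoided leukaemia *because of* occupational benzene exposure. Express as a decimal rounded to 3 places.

PS ≈ 0.643

p₁ = 0.761, p₀ = 0.33.
Under exogeneity and monotonicity, PS = (p₁ − p₀) / (1 − p₀).
PS = (0.761 − 0.33) / (1 − 0.33) = 0.431 / 0.67 ≈ 0.6433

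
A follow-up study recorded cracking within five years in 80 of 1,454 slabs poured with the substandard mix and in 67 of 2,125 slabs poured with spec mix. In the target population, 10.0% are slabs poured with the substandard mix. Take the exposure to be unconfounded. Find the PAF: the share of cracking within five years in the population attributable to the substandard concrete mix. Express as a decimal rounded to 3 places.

p₁ = P(outcome | exposed) = 80/1454 = 0.055021
p₀ = P(outcome | unexposed) = 67/2125 = 0.031529
Overall risk P(Y=1) = π·p₁ + (1−π)·p₀ = 0.1×0.055021 + 0.9×0.031529 = 0.033879.
Under exogeneity, PAF = [P(Y=1) − p₀] / P(Y=1).
PAF = (0.033879 − 0.031529) / 0.033879 ≈ 0.0693

PAF ≈ 0.069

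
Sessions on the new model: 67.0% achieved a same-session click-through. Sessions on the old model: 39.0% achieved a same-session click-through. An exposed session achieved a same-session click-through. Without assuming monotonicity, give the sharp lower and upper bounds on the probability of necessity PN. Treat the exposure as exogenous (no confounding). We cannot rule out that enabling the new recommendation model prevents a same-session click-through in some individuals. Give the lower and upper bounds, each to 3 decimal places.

p₁ = 0.67, p₀ = 0.39.
Under exogeneity alone the bounds on PN are max{0,(p₁−p₀)/p₁} ≤ PN ≤ min{1,(1−p₀)/p₁}.
  lower = (p₁ − p₀)/p₁ = 0.28 / 0.67 ≈ 0.4179
  upper = min{1, (1 − p₀)/p₁} = 0.61 / 0.67 ≈ 0.9104

0.418 ≤ PN ≤ 0.910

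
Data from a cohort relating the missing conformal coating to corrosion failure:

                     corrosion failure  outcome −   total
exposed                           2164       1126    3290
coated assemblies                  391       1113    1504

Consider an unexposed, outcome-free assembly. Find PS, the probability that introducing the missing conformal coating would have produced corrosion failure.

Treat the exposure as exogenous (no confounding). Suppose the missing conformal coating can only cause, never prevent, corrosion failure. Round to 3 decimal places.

PS ≈ 0.538

p₁ = P(outcome | exposed) = 2164/3290 = 0.65775
p₀ = P(outcome | unexposed) = 391/1504 = 0.25997
Under exogeneity and monotonicity, PS = (p₁ − p₀)/(1 − p₀).
PS = (0.65775 − 0.25997) / 0.74003 ≈ 0.5375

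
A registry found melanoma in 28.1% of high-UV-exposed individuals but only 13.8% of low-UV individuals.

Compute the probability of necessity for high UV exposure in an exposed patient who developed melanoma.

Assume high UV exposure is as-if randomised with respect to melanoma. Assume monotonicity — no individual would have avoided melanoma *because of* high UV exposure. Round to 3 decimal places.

PN ≈ 0.509

p₁ = 0.281, p₀ = 0.138.
Under exogeneity and monotonicity, PN = (p₁ − p₀) / p₁.
PN = (0.281 − 0.138) / 0.281 = 0.143 / 0.281 ≈ 0.5089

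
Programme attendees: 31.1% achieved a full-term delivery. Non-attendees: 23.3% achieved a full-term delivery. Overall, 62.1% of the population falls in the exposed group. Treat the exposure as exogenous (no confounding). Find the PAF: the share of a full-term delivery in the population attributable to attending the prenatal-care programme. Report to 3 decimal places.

p₁ = 0.311, p₀ = 0.233.
Overall risk P(Y=1) = π·p₁ + (1−π)·p₀ = 0.621×0.311 + 0.379×0.233 = 0.28144.
Under exogeneity, PAF = [P(Y=1) − p₀] / P(Y=1).
PAF = (0.28144 − 0.233) / 0.28144 ≈ 0.1721

PAF ≈ 0.172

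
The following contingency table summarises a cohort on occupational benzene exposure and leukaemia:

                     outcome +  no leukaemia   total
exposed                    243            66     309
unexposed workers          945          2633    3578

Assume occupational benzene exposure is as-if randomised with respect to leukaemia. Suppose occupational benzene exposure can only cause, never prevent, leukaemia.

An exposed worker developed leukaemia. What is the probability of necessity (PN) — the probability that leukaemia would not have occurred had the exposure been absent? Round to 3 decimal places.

PN ≈ 0.664

p₁ = P(outcome | exposed) = 243/309 = 0.78641
p₀ = P(outcome | unexposed) = 945/3578 = 0.26411
Under exogeneity and monotonicity, PN = (p₁ − p₀) / p₁.
PN = (0.78641 − 0.26411) / 0.78641 = 0.52229 / 0.78641 ≈ 0.6642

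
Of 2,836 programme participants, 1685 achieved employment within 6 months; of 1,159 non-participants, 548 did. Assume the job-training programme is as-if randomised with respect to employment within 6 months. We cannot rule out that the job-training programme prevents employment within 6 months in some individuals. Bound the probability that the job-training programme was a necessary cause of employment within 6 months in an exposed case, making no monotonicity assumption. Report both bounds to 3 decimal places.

p₁ = P(outcome | exposed) = 1685/2836 = 0.59415
p₀ = P(outcome | unexposed) = 548/1159 = 0.47282
Under exogeneity alone the bounds on PN are max{0,(p₁−p₀)/p₁} ≤ PN ≤ min{1,(1−p₀)/p₁}.
  lower = (p₁ − p₀)/p₁ = 0.12133 / 0.59415 ≈ 0.2042
  upper = min{1, (1 − p₀)/p₁} = 0.52718 / 0.59415 ≈ 0.8873

0.204 ≤ PN ≤ 0.887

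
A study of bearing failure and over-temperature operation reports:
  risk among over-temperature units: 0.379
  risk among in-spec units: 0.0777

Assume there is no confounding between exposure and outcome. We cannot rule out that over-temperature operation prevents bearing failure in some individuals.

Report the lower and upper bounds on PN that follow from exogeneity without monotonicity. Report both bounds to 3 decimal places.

Let p₁ = 0.379, p₀ = 0.0777.
Under exogeneity alone the bounds on PN are max{0,(p₁−p₀)/p₁} ≤ PN ≤ min{1,(1−p₀)/p₁}.
  lower = (p₁ − p₀)/p₁ = 0.3013 / 0.379 ≈ 0.7950
  upper = min{1, (1 − p₀)/p₁} = 0.9223 / 0.379 ≈ 2.4335 → capped at 1

0.795 ≤ PN ≤ 1.000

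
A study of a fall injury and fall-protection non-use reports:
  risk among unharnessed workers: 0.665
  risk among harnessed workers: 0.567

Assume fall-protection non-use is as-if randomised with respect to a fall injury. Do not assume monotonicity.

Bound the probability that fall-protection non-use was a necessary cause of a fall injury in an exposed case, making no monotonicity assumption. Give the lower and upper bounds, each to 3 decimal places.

0.147 ≤ PN ≤ 0.651

Let p₁ = 0.665, p₀ = 0.567.
Under exogeneity alone the bounds on PN are max{0,(p₁−p₀)/p₁} ≤ PN ≤ min{1,(1−p₀)/p₁}.
  lower = (p₁ − p₀)/p₁ = 0.098 / 0.665 ≈ 0.1474
  upper = min{1, (1 − p₀)/p₁} = 0.433 / 0.665 ≈ 0.6511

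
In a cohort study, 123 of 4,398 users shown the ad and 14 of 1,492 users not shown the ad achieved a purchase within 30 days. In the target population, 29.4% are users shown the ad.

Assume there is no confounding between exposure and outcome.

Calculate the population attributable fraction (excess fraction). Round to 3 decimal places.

p₁ = P(outcome | exposed) = 123/4398 = 0.027967
p₀ = P(outcome | unexposed) = 14/1492 = 0.0093834
Overall risk P(Y=1) = π·p₁ + (1−π)·p₀ = 0.294×0.027967 + 0.706×0.0093834 = 0.014847.
Under exogeneity, PAF = [P(Y=1) − p₀] / P(Y=1).
PAF = (0.014847 − 0.0093834) / 0.014847 ≈ 0.3680

PAF ≈ 0.368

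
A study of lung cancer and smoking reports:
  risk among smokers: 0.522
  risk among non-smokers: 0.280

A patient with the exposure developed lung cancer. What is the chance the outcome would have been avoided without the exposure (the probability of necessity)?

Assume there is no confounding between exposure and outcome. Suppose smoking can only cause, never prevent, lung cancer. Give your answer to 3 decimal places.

Let p₁ = 0.522, p₀ = 0.28.
Under exogeneity and monotonicity, PN = (p₁ − p₀) / p₁.
PN = (0.522 − 0.28) / 0.522 = 0.242 / 0.522 ≈ 0.4636

PN ≈ 0.464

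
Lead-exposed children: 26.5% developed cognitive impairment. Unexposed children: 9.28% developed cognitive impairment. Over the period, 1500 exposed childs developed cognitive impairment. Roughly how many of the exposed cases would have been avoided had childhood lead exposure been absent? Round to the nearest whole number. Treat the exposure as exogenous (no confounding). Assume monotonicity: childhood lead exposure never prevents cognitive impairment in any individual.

about 975 cases

p₁ = 0.265, p₀ = 0.0928.
PN = (p₁ − p₀)/p₁ = (0.265 − 0.0928) / 0.265 ≈ 0.64981.
Attributable cases ≈ PN × (exposed cases) = 0.64981 × 1500 ≈ 974.72.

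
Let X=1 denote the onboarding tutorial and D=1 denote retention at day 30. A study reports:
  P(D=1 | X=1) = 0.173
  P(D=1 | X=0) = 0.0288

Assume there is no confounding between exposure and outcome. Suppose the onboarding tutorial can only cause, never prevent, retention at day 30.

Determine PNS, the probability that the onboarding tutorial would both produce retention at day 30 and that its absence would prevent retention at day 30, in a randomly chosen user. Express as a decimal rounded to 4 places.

PNS ≈ 0.1442

Let p₁ = 0.173, p₀ = 0.0288.
Under exogeneity and monotonicity, PNS = p₁ − p₀.
PNS = 0.173 − 0.0288 = 0.1442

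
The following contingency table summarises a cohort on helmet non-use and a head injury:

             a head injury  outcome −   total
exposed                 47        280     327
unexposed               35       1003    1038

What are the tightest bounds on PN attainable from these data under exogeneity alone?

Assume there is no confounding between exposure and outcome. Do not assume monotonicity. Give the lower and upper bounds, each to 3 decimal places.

0.765 ≤ PN ≤ 1.000

p₁ = P(outcome | exposed) = 47/327 = 0.14373
p₀ = P(outcome | unexposed) = 35/1038 = 0.033719
Under exogeneity alone the bounds on PN are max{0,(p₁−p₀)/p₁} ≤ PN ≤ min{1,(1−p₀)/p₁}.
  lower = (p₁ − p₀)/p₁ = 0.11001 / 0.14373 ≈ 0.7654
  upper = min{1, (1 − p₀)/p₁} = 0.96628 / 0.14373 ≈ 6.7229 → capped at 1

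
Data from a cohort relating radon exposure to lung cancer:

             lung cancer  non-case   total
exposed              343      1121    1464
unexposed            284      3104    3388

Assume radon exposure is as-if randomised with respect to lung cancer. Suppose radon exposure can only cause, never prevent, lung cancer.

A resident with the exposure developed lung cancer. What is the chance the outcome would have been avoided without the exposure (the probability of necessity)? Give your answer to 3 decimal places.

PN ≈ 0.642

p₁ = P(outcome | exposed) = 343/1464 = 0.23429
p₀ = P(outcome | unexposed) = 284/3388 = 0.083825
Under exogeneity and monotonicity, PN = (p₁ − p₀) / p₁.
PN = (0.23429 − 0.083825) / 0.23429 = 0.15046 / 0.23429 ≈ 0.6422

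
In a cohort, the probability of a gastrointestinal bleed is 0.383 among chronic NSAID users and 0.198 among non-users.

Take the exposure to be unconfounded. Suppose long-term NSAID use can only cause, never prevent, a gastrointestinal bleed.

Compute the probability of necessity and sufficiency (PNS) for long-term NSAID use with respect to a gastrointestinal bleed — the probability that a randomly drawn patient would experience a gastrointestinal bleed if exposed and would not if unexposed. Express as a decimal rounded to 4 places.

Let p₁ = 0.383, p₀ = 0.198.
Under exogeneity and monotonicity, PNS = p₁ − p₀.
PNS = 0.383 − 0.198 = 0.185

PNS ≈ 0.1850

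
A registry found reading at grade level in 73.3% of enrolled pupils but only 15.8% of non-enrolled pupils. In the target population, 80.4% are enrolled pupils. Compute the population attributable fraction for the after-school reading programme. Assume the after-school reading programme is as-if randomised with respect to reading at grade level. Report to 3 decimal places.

PAF ≈ 0.745

p₁ = 0.733, p₀ = 0.158.
Overall risk P(Y=1) = π·p₁ + (1−π)·p₀ = 0.804×0.733 + 0.196×0.158 = 0.6203.
Under exogeneity, PAF = [P(Y=1) − p₀] / P(Y=1).
PAF = (0.6203 − 0.158) / 0.6203 ≈ 0.7453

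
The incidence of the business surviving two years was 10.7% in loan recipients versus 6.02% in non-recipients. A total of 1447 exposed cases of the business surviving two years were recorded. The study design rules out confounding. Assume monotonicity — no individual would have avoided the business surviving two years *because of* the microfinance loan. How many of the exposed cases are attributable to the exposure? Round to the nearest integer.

p₁ = 0.107, p₀ = 0.0602.
PN = (p₁ − p₀)/p₁ = (0.107 − 0.0602) / 0.107 ≈ 0.43738.
Attributable cases ≈ PN × (exposed cases) = 0.43738 × 1447 ≈ 632.89.

about 633 cases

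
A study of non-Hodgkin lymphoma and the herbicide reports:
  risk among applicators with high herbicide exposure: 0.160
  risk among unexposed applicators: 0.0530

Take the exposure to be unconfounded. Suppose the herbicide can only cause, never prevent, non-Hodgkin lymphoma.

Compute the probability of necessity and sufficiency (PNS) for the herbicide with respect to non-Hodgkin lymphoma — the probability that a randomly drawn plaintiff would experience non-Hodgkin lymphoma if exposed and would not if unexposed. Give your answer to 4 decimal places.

Let p₁ = 0.16, p₀ = 0.053.
Under exogeneity and monotonicity, PNS = p₁ − p₀.
PNS = 0.16 − 0.053 = 0.107

PNS ≈ 0.1070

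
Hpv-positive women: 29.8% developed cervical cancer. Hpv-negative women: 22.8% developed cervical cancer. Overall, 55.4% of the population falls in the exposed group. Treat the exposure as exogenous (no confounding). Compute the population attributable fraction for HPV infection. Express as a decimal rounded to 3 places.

p₁ = 0.298, p₀ = 0.228.
Overall risk P(Y=1) = π·p₁ + (1−π)·p₀ = 0.554×0.298 + 0.446×0.228 = 0.26678.
Under exogeneity, PAF = [P(Y=1) − p₀] / P(Y=1).
PAF = (0.26678 − 0.228) / 0.26678 ≈ 0.1454

PAF ≈ 0.145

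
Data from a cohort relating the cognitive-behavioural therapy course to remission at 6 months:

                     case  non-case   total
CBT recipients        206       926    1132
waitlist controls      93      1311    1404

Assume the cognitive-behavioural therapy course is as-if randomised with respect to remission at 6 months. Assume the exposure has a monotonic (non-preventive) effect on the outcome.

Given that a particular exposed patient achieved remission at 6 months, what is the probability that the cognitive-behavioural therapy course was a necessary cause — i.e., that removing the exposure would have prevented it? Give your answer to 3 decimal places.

p₁ = P(outcome | exposed) = 206/1132 = 0.18198
p₀ = P(outcome | unexposed) = 93/1404 = 0.066239
Under exogeneity and monotonicity, PN = (p₁ − p₀)/p₁.
PN = (0.18198 − 0.066239) / 0.18198 ≈ 0.6360

PN ≈ 0.636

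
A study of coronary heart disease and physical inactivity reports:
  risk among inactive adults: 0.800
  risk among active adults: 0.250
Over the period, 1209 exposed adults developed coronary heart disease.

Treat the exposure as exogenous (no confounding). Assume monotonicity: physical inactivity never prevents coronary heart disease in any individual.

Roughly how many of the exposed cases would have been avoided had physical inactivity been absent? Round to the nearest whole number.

Let p₁ = 0.8, p₀ = 0.25.
PN = (p₁ − p₀)/p₁ = (0.8 − 0.25) / 0.8 ≈ 0.68750.
Attributable cases ≈ PN × (exposed cases) = 0.68750 × 1209 ≈ 831.19.

about 831 cases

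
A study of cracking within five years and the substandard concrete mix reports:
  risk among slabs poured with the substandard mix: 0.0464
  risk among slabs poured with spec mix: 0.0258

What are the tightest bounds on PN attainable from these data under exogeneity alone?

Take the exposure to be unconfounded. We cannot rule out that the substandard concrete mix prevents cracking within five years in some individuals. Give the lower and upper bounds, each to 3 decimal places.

0.444 ≤ PN ≤ 1.000

Let p₁ = 0.0464, p₀ = 0.0258.
Under exogeneity alone the bounds on PN are max{0,(p₁−p₀)/p₁} ≤ PN ≤ min{1,(1−p₀)/p₁}.
  lower = (p₁ − p₀)/p₁ = 0.0206 / 0.0464 ≈ 0.4440
  upper = min{1, (1 − p₀)/p₁} = 0.9742 / 0.0464 ≈ 20.9957 → capped at 1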